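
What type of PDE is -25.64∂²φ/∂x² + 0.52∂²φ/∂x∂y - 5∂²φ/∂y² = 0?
With A = -25.64, B = 0.52, C = -5, the discriminant is -512.5296. This is an elliptic PDE.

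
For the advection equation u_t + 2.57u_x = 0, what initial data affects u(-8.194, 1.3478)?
A single point: x = -11.657846. The characteristic through (-8.194, 1.3478) is x - 2.57t = const, so x = -8.194 - 2.57·1.3478 = -11.657846.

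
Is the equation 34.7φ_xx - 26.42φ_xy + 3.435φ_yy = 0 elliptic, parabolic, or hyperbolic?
Computing B² - 4AC with A = 34.7, B = -26.42, C = 3.435: discriminant = 221.2384 (positive). Answer: hyperbolic.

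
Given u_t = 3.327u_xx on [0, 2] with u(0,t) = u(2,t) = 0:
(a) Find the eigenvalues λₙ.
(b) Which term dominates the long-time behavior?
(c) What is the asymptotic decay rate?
Eigenvalues: λₙ = 3.327n²π²/2².
First three modes:
  n=1: λ₁ = 3.327π²/2² ≈ 8.209
  n=2: λ₂ = 13.308π²/2² ≈ 32.836 (4× faster decay)
  n=3: λ₃ = 29.943π²/2² ≈ 73.881 (9× faster decay)
As t → ∞, higher modes decay exponentially faster. The n=1 mode dominates: u ~ c₁ sin(πx/2) e^{-λ₁t}.
Decay rate: λ₁ = 3.327π²/2² ≈ 8.209.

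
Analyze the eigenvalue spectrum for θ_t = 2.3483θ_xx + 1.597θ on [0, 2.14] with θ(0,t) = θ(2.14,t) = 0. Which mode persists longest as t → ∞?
Eigenvalues: λₙ = 2.3483n²π²/2.14² - 1.597.
First three modes:
  n=1: λ₁ = 2.3483π²/2.14² - 1.597 ≈ 3.464
  n=2: λ₂ = 9.3932π²/2.14² - 1.597 ≈ 18.647
  n=3: λ₃ = 21.1347π²/2.14² - 1.597 ≈ 43.951
Since 2.3483π²/2.14² ≈ 5.061 > 1.597, all λₙ > 0.
The n=1 mode decays slowest → dominates as t → ∞.
Asymptotic: θ ~ c₁ sin(πx/2.14) e^{-λ₁t} with decay rate λ₁ ≈ 3.464.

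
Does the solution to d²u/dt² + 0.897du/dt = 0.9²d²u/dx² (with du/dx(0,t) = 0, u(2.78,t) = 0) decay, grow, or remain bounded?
u → 0. Damping (γ=0.897) dissipates energy; oscillations decay exponentially.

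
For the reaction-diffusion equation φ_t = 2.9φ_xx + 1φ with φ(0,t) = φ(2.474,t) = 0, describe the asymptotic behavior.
φ → 0. Diffusion dominates reaction (r=1 < κπ²/L²≈4.68); solution decays.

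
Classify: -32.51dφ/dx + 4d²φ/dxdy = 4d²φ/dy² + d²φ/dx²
Rewriting in standard form: -d²φ/dx² + 4d²φ/dxdy - 4d²φ/dy² - 32.51dφ/dx = 0. Parabolic (discriminant = 0).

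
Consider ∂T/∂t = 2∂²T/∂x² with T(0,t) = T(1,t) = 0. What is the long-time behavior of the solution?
As t → ∞, T → 0. Heat diffuses out through both boundaries.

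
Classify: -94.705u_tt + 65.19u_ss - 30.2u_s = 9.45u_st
Rewriting in standard form: 65.19u_ss - 9.45u_st - 94.705u_tt - 30.2u_s = 0. Hyperbolic (discriminant = 24784.5783).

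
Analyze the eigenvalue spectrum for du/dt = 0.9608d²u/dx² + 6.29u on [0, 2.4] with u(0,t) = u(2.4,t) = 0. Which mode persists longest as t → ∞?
Eigenvalues: λₙ = 0.9608n²π²/2.4² - 6.29.
First three modes:
  n=1: λ₁ = 0.9608π²/2.4² - 6.29 ≈ -4.644
  n=2: λ₂ = 3.8432π²/2.4² - 6.29 ≈ 0.295
  n=3: λ₃ = 8.6472π²/2.4² - 6.29 ≈ 8.527
Since 0.9608π²/2.4² ≈ 1.646 < 6.29, λ₁ < 0.
The n=1 mode grows fastest (−λₙ is largest for n=1) → dominates.
Asymptotic: u ~ c₁ sin(πx/2.4) e^{4.644t} (exponential growth at rate −λ₁ ≈ 4.644).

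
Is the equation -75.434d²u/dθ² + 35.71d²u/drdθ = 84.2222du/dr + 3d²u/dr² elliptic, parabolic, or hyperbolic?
Rewriting in standard form: -3d²u/dr² + 35.71d²u/drdθ - 75.434d²u/dθ² - 84.2222du/dr = 0. Computing B² - 4AC with A = -3, B = 35.71, C = -75.434: discriminant = 369.9961 (positive). Answer: hyperbolic.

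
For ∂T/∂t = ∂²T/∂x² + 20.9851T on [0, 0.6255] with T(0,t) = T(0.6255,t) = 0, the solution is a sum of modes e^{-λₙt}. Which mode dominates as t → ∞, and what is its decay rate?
Eigenvalues: λₙ = n²π²/0.6255² - 20.9851.
First three modes:
  n=1: λ₁ = π²/0.6255² - 20.9851 ≈ 4.241
  n=2: λ₂ = 4π²/0.6255² - 20.9851 ≈ 79.918
  n=3: λ₃ = 9π²/0.6255² - 20.9851 ≈ 206.047
Since π²/0.6255² ≈ 25.226 > 20.9851, all λₙ > 0.
The n=1 mode decays slowest → dominates as t → ∞.
Asymptotic: T ~ c₁ sin(πx/0.6255) e^{-λ₁t} with decay rate λ₁ ≈ 4.241.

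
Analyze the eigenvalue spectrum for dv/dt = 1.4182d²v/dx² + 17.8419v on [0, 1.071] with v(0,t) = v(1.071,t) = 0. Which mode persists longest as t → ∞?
Eigenvalues: λₙ = 1.4182n²π²/1.071² - 17.8419.
First three modes:
  n=1: λ₁ = 1.4182π²/1.071² - 17.8419 ≈ -5.639
  n=2: λ₂ = 5.6728π²/1.071² - 17.8419 ≈ 30.969
  n=3: λ₃ = 12.7638π²/1.071² - 17.8419 ≈ 91.983
Since 1.4182π²/1.071² ≈ 12.203 < 17.8419, λ₁ < 0.
The n=1 mode grows fastest (−λₙ is largest for n=1) → dominates.
Asymptotic: v ~ c₁ sin(πx/1.071) e^{5.639t} (exponential growth at rate −λ₁ ≈ 5.639).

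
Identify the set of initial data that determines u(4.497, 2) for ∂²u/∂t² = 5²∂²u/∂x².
Domain of dependence: [-5.503, 14.497]. Signals travel at speed 5, so data within |x - 4.497| ≤ 5·2 = 10 can reach the point.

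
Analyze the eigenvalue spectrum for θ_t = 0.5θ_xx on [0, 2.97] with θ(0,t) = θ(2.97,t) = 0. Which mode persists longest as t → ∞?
Eigenvalues: λₙ = 0.5n²π²/2.97².
First three modes:
  n=1: λ₁ = 0.5π²/2.97² ≈ 0.559
  n=2: λ₂ = 2π²/2.97² ≈ 2.238 (4× faster decay)
  n=3: λ₃ = 4.5π²/2.97² ≈ 5.035 (9× faster decay)
As t → ∞, higher modes decay exponentially faster. The n=1 mode dominates: θ ~ c₁ sin(πx/2.97) e^{-λ₁t}.
Decay rate: λ₁ = 0.5π²/2.97² ≈ 0.559.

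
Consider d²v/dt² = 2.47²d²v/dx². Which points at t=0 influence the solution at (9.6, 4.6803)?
Domain of dependence: [-1.960341, 21.160341]. Signals travel at speed 2.47, so data within |x - 9.6| ≤ 2.47·4.6803 = 11.560341 can reach the point.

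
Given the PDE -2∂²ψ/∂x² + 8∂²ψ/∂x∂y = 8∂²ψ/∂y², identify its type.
Rewriting in standard form: -2∂²ψ/∂x² + 8∂²ψ/∂x∂y - 8∂²ψ/∂y² = 0. The second-order coefficients are A = -2, B = 8, C = -8. Since B² - 4AC = 0 = 0, this is a parabolic PDE.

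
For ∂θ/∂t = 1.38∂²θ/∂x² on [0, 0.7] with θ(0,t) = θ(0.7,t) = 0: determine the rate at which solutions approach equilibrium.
Eigenvalues: λₙ = 1.38n²π²/0.7².
First three modes:
  n=1: λ₁ = 1.38π²/0.7² ≈ 27.796
  n=2: λ₂ = 5.52π²/0.7² ≈ 111.184 (4× faster decay)
  n=3: λ₃ = 12.42π²/0.7² ≈ 250.164 (9× faster decay)
As t → ∞, higher modes decay exponentially faster. The n=1 mode dominates: θ ~ c₁ sin(πx/0.7) e^{-λ₁t}.
Decay rate: λ₁ = 1.38π²/0.7² ≈ 27.796.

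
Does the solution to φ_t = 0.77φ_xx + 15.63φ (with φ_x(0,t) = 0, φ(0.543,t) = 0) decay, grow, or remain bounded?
φ grows unboundedly. Reaction dominates diffusion (r=15.63 > κπ²/(4L²)≈6.44); solution grows exponentially.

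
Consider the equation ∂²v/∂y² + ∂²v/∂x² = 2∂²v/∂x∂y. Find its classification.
Rewriting in standard form: ∂²v/∂x² - 2∂²v/∂x∂y + ∂²v/∂y² = 0. Parabolic. (A = 1, B = -2, C = 1 gives B² - 4AC = 0.)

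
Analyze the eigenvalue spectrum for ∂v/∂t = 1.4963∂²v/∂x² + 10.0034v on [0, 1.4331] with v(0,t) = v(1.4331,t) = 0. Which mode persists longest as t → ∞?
Eigenvalues: λₙ = 1.4963n²π²/1.4331² - 10.0034.
First three modes:
  n=1: λ₁ = 1.4963π²/1.4331² - 10.0034 ≈ -2.813
  n=2: λ₂ = 5.9852π²/1.4331² - 10.0034 ≈ 18.759
  n=3: λ₃ = 13.4667π²/1.4331² - 10.0034 ≈ 54.712
Since 1.4963π²/1.4331² ≈ 7.191 < 10.0034, λ₁ < 0.
The n=1 mode grows fastest (−λₙ is largest for n=1) → dominates.
Asymptotic: v ~ c₁ sin(πx/1.4331) e^{2.813t} (exponential growth at rate −λ₁ ≈ 2.813).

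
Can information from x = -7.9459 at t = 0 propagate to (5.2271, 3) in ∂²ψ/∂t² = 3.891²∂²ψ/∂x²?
No. The domain of dependence is [-6.4459, 16.9001], and -7.9459 is outside this interval.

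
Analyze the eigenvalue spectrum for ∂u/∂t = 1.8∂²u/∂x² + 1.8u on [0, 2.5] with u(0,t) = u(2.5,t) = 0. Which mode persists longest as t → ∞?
Eigenvalues: λₙ = 1.8n²π²/2.5² - 1.8.
First three modes:
  n=1: λ₁ = 1.8π²/2.5² - 1.8 ≈ 1.042
  n=2: λ₂ = 7.2π²/2.5² - 1.8 ≈ 9.57
  n=3: λ₃ = 16.2π²/2.5² - 1.8 ≈ 23.782
Since 1.8π²/2.5² ≈ 2.842 > 1.8, all λₙ > 0.
The n=1 mode decays slowest → dominates as t → ∞.
Asymptotic: u ~ c₁ sin(πx/2.5) e^{-λ₁t} with decay rate λ₁ ≈ 1.042.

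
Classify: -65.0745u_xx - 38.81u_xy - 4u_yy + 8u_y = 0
Hyperbolic (discriminant = 465.0241).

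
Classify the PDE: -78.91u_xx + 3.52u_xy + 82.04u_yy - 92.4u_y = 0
A = -78.91, B = 3.52, C = 82.04. Discriminant B² - 4AC = 25907.496. Since 25907.496 > 0, hyperbolic.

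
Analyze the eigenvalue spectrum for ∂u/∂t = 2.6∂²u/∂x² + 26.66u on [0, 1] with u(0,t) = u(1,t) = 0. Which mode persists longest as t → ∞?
Eigenvalues: λₙ = 2.6n²π²/1² - 26.66.
First three modes:
  n=1: λ₁ = 2.6π² - 26.66 ≈ -0.999
  n=2: λ₂ = 10.4π² - 26.66 ≈ 75.984
  n=3: λ₃ = 23.4π² - 26.66 ≈ 204.289
Since 2.6π² ≈ 25.661 < 26.66, λ₁ < 0.
The n=1 mode grows fastest (−λₙ is largest for n=1) → dominates.
Asymptotic: u ~ c₁ sin(πx/1) e^{0.999t} (exponential growth at rate −λ₁ ≈ 0.999).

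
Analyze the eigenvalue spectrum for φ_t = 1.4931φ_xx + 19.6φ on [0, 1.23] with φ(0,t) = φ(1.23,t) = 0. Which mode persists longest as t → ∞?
Eigenvalues: λₙ = 1.4931n²π²/1.23² - 19.6.
First three modes:
  n=1: λ₁ = 1.4931π²/1.23² - 19.6 ≈ -9.86
  n=2: λ₂ = 5.9724π²/1.23² - 19.6 ≈ 19.362
  n=3: λ₃ = 13.4379π²/1.23² - 19.6 ≈ 68.064
Since 1.4931π²/1.23² ≈ 9.74 < 19.6, λ₁ < 0.
The n=1 mode grows fastest (−λₙ is largest for n=1) → dominates.
Asymptotic: φ ~ c₁ sin(πx/1.23) e^{9.86t} (exponential growth at rate −λ₁ ≈ 9.86).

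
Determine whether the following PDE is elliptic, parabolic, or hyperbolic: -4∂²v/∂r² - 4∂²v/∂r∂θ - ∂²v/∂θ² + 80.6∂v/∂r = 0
Coefficients: A = -4, B = -4, C = -1. B² - 4AC = 0, which is zero, so the equation is parabolic.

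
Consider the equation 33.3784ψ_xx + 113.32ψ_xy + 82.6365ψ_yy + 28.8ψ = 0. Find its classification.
Hyperbolic. (A = 33.3784, B = 113.32, C = 82.6365 gives B² - 4AC = 1808.3257936.)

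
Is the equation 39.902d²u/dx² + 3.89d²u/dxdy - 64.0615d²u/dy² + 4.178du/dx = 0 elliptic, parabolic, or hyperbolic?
Computing B² - 4AC with A = 39.902, B = 3.89, C = -64.0615: discriminant = 10239.859992 (positive). Answer: hyperbolic.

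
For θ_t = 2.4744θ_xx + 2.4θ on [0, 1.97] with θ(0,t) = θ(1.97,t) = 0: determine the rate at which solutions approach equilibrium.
Eigenvalues: λₙ = 2.4744n²π²/1.97² - 2.4.
First three modes:
  n=1: λ₁ = 2.4744π²/1.97² - 2.4 ≈ 3.893
  n=2: λ₂ = 9.8976π²/1.97² - 2.4 ≈ 22.771
  n=3: λ₃ = 22.2696π²/1.97² - 2.4 ≈ 54.234
Since 2.4744π²/1.97² ≈ 6.293 > 2.4, all λₙ > 0.
The n=1 mode decays slowest → dominates as t → ∞.
Asymptotic: θ ~ c₁ sin(πx/1.97) e^{-λ₁t} with decay rate λ₁ ≈ 3.893.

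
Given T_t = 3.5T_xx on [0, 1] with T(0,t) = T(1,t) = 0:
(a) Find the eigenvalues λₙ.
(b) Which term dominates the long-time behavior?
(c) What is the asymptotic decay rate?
Eigenvalues: λₙ = 3.5n²π².
First three modes:
  n=1: λ₁ = 3.5π² ≈ 34.544
  n=2: λ₂ = 14π² ≈ 138.174 (4× faster decay)
  n=3: λ₃ = 31.5π² ≈ 310.893 (9× faster decay)
As t → ∞, higher modes decay exponentially faster. The n=1 mode dominates: T ~ c₁ sin(πx) e^{-λ₁t}.
Decay rate: λ₁ = 3.5π² ≈ 34.544.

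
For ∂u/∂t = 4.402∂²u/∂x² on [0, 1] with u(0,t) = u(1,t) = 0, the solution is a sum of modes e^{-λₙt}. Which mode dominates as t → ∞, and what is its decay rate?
Eigenvalues: λₙ = 4.402n²π².
First three modes:
  n=1: λ₁ = 4.402π² ≈ 43.446
  n=2: λ₂ = 17.608π² ≈ 173.784 (4× faster decay)
  n=3: λ₃ = 39.618π² ≈ 391.014 (9× faster decay)
As t → ∞, higher modes decay exponentially faster. The n=1 mode dominates: u ~ c₁ sin(πx) e^{-λ₁t}.
Decay rate: λ₁ = 4.402π² ≈ 43.446.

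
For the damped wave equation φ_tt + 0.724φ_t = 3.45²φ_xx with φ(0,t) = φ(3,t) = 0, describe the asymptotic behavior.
φ → 0. Damping (γ=0.724) dissipates energy; oscillations decay exponentially.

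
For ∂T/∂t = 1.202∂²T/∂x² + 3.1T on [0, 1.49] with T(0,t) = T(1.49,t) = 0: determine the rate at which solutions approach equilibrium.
Eigenvalues: λₙ = 1.202n²π²/1.49² - 3.1.
First three modes:
  n=1: λ₁ = 1.202π²/1.49² - 3.1 ≈ 2.244
  n=2: λ₂ = 4.808π²/1.49² - 3.1 ≈ 18.274
  n=3: λ₃ = 10.818π²/1.49² - 3.1 ≈ 44.992
Since 1.202π²/1.49² ≈ 5.344 > 3.1, all λₙ > 0.
The n=1 mode decays slowest → dominates as t → ∞.
Asymptotic: T ~ c₁ sin(πx/1.49) e^{-λ₁t} with decay rate λ₁ ≈ 2.244.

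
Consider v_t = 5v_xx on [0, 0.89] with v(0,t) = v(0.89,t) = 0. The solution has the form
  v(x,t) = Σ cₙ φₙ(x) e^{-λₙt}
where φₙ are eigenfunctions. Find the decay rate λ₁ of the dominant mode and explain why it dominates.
Eigenvalues: λₙ = 5n²π²/0.89².
First three modes:
  n=1: λ₁ = 5π²/0.89² ≈ 62.3
  n=2: λ₂ = 20π²/0.89² ≈ 249.201 (4× faster decay)
  n=3: λ₃ = 45π²/0.89² ≈ 560.702 (9× faster decay)
As t → ∞, higher modes decay exponentially faster. The n=1 mode dominates: v ~ c₁ sin(πx/0.89) e^{-λ₁t}.
Decay rate: λ₁ = 5π²/0.89² ≈ 62.3.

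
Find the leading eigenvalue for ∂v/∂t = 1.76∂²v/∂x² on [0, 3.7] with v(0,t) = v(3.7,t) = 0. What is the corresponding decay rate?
Eigenvalues: λₙ = 1.76n²π²/3.7².
First three modes:
  n=1: λ₁ = 1.76π²/3.7² ≈ 1.269
  n=2: λ₂ = 7.04π²/3.7² ≈ 5.075 (4× faster decay)
  n=3: λ₃ = 15.84π²/3.7² ≈ 11.42 (9× faster decay)
As t → ∞, higher modes decay exponentially faster. The n=1 mode dominates: v ~ c₁ sin(πx/3.7) e^{-λ₁t}.
Decay rate: λ₁ = 1.76π²/3.7² ≈ 1.269.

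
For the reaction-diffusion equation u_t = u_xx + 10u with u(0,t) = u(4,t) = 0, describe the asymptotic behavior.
u grows unboundedly. Reaction dominates diffusion (r=10 > κπ²/L²≈0.62); solution grows exponentially.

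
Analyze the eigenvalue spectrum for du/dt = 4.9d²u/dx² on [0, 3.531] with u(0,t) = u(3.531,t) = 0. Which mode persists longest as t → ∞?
Eigenvalues: λₙ = 4.9n²π²/3.531².
First three modes:
  n=1: λ₁ = 4.9π²/3.531² ≈ 3.879
  n=2: λ₂ = 19.6π²/3.531² ≈ 15.515 (4× faster decay)
  n=3: λ₃ = 44.1π²/3.531² ≈ 34.909 (9× faster decay)
As t → ∞, higher modes decay exponentially faster. The n=1 mode dominates: u ~ c₁ sin(πx/3.531) e^{-λ₁t}.
Decay rate: λ₁ = 4.9π²/3.531² ≈ 3.879.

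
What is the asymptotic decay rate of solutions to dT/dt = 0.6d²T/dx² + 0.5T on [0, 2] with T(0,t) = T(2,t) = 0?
Eigenvalues: λₙ = 0.6n²π²/2² - 0.5.
First three modes:
  n=1: λ₁ = 0.6π²/2² - 0.5 ≈ 0.98
  n=2: λ₂ = 2.4π²/2² - 0.5 ≈ 5.422
  n=3: λ₃ = 5.4π²/2² - 0.5 ≈ 12.824
Since 0.6π²/2² ≈ 1.48 > 0.5, all λₙ > 0.
The n=1 mode decays slowest → dominates as t → ∞.
Asymptotic: T ~ c₁ sin(πx/2) e^{-λ₁t} with decay rate λ₁ ≈ 0.98.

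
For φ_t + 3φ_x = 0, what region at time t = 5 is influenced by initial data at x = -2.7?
At x = 12.3. The characteristic carries data from (-2.7, 0) to (12.3, 5).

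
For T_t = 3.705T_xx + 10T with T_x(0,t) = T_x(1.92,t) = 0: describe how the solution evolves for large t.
T grows unboundedly. With Neumann BCs the constant mode has diffusion eigenvalue 0, so any r > 0 makes it grow like e^(10t); solution grows exponentially.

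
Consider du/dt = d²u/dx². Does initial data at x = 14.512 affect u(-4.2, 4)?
Yes, for any finite x. The heat equation has infinite propagation speed, so all initial data affects all points at any t > 0.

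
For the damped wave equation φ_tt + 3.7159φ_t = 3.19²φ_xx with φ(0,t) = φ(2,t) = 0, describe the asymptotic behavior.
φ → 0. Damping (γ=3.7159) dissipates energy; oscillations decay exponentially.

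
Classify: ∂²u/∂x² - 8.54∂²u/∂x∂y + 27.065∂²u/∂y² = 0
Elliptic (discriminant = -35.3284).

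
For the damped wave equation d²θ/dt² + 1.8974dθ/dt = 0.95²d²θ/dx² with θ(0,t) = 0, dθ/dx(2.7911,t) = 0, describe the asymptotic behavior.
θ → 0. Damping (γ=1.8974) dissipates energy; oscillations decay exponentially.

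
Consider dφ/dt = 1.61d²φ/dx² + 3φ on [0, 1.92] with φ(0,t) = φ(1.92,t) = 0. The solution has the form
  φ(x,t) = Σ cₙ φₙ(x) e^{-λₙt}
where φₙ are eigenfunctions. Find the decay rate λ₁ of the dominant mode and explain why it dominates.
Eigenvalues: λₙ = 1.61n²π²/1.92² - 3.
First three modes:
  n=1: λ₁ = 1.61π²/1.92² - 3 ≈ 1.31
  n=2: λ₂ = 6.44π²/1.92² - 3 ≈ 14.242
  n=3: λ₃ = 14.49π²/1.92² - 3 ≈ 35.794
Since 1.61π²/1.92² ≈ 4.31 > 3, all λₙ > 0.
The n=1 mode decays slowest → dominates as t → ∞.
Asymptotic: φ ~ c₁ sin(πx/1.92) e^{-λ₁t} with decay rate λ₁ ≈ 1.31.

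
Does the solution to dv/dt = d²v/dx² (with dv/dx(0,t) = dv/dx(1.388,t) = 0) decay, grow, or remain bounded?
v → constant (steady state). Heat is conserved (no flux at boundaries); solution approaches the spatial average.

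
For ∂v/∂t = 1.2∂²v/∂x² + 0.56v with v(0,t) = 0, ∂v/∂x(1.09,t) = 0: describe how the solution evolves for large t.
v → 0. Diffusion dominates reaction (r=0.56 < κπ²/(4L²)≈2.49); solution decays.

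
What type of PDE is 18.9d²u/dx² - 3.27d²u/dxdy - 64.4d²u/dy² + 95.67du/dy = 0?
With A = 18.9, B = -3.27, C = -64.4, the discriminant is 4879.3329. This is a hyperbolic PDE.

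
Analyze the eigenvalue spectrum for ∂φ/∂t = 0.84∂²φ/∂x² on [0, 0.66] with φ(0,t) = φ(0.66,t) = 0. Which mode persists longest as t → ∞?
Eigenvalues: λₙ = 0.84n²π²/0.66².
First three modes:
  n=1: λ₁ = 0.84π²/0.66² ≈ 19.032
  n=2: λ₂ = 3.36π²/0.66² ≈ 76.129 (4× faster decay)
  n=3: λ₃ = 7.56π²/0.66² ≈ 171.291 (9× faster decay)
As t → ∞, higher modes decay exponentially faster. The n=1 mode dominates: φ ~ c₁ sin(πx/0.66) e^{-λ₁t}.
Decay rate: λ₁ = 0.84π²/0.66² ≈ 19.032.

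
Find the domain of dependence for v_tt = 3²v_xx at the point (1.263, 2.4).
Domain of dependence: [-5.937, 8.463]. Signals travel at speed 3, so data within |x - 1.263| ≤ 3·2.4 = 7.2 can reach the point.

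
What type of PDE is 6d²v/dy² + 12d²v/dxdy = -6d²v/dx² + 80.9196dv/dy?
Rewriting in standard form: 6d²v/dx² + 12d²v/dxdy + 6d²v/dy² - 80.9196dv/dy = 0. With A = 6, B = 12, C = 6, the discriminant is 0. This is a parabolic PDE.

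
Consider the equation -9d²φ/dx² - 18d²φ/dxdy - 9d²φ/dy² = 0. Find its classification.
Parabolic. (A = -9, B = -18, C = -9 gives B² - 4AC = 0.)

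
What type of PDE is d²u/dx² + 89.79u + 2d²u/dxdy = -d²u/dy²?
Rewriting in standard form: d²u/dx² + 2d²u/dxdy + d²u/dy² + 89.79u = 0. With A = 1, B = 2, C = 1, the discriminant is 0. This is a parabolic PDE.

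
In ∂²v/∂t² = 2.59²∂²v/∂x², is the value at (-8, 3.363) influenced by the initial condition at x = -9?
Yes. The domain of dependence is [-16.71017, 0.71017], and -9 ∈ [-16.71017, 0.71017].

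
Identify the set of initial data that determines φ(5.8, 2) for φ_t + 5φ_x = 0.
A single point: x = -4.2. The characteristic through (5.8, 2) is x - 5t = const, so x = 5.8 - 5·2 = -4.2.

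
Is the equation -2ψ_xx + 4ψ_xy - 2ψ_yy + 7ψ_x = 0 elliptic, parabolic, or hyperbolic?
Computing B² - 4AC with A = -2, B = 4, C = -2: discriminant = 0 (zero). Answer: parabolic.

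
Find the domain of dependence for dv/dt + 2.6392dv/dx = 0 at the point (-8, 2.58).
A single point: x = -14.809136. The characteristic through (-8, 2.58) is x - 2.6392t = const, so x = -8 - 2.6392·2.58 = -14.809136.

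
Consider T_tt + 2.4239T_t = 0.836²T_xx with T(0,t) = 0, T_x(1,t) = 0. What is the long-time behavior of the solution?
As t → ∞, T → 0. Damping (γ=2.4239) dissipates energy; oscillations decay exponentially.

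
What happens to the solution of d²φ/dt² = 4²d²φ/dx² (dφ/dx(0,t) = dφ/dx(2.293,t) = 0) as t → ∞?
φ oscillates about a mean that drifts linearly in t (generically unbounded; no decay). There is no damping, so the nonconstant modes persist as standing waves (energy conserved, no decay). But with Neumann conditions at both ends the constant mode has eigenvalue 0: the spatial mean M(t) of φ satisfies M'' = 0, so M(t) = M(0) + M'(0)·t. Unless the initial velocity has zero mean (∫φ_t(x,0)dx = 0), the solution grows linearly in t (unbounded, though not exponentially); if it does have zero mean, the solution stays bounded and simply oscillates.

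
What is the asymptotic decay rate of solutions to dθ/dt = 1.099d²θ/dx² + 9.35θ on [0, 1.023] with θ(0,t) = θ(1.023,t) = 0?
Eigenvalues: λₙ = 1.099n²π²/1.023² - 9.35.
First three modes:
  n=1: λ₁ = 1.099π²/1.023² - 9.35 ≈ 1.014
  n=2: λ₂ = 4.396π²/1.023² - 9.35 ≈ 32.108
  n=3: λ₃ = 9.891π²/1.023² - 9.35 ≈ 83.93
Since 1.099π²/1.023² ≈ 10.364 > 9.35, all λₙ > 0.
The n=1 mode decays slowest → dominates as t → ∞.
Asymptotic: θ ~ c₁ sin(πx/1.023) e^{-λ₁t} with decay rate λ₁ ≈ 1.014.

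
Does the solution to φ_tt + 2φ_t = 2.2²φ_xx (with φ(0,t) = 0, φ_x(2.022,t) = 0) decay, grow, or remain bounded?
φ → 0. Damping (γ=2) dissipates energy; oscillations decay exponentially.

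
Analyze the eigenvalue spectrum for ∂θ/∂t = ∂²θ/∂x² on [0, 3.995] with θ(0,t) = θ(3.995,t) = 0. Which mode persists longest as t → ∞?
Eigenvalues: λₙ = n²π²/3.995².
First three modes:
  n=1: λ₁ = π²/3.995² ≈ 0.618
  n=2: λ₂ = 4π²/3.995² ≈ 2.474 (4× faster decay)
  n=3: λ₃ = 9π²/3.995² ≈ 5.566 (9× faster decay)
As t → ∞, higher modes decay exponentially faster. The n=1 mode dominates: θ ~ c₁ sin(πx/3.995) e^{-λ₁t}.
Decay rate: λ₁ = π²/3.995² ≈ 0.618.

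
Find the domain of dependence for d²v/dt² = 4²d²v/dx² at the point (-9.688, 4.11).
Domain of dependence: [-26.128, 6.752]. Signals travel at speed 4, so data within |x - -9.688| ≤ 4·4.11 = 16.44 can reach the point.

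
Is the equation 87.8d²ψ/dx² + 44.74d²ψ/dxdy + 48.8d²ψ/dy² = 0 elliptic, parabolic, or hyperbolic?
Computing B² - 4AC with A = 87.8, B = 44.74, C = 48.8: discriminant = -15136.8924 (negative). Answer: elliptic.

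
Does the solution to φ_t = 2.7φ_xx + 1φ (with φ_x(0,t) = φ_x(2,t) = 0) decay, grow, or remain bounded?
φ grows unboundedly. With Neumann BCs the constant mode has diffusion eigenvalue 0, so any r > 0 makes it grow like e^(1t); solution grows exponentially.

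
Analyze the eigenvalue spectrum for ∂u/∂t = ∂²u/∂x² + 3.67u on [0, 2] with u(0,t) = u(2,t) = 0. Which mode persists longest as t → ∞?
Eigenvalues: λₙ = n²π²/2² - 3.67.
First three modes:
  n=1: λ₁ = π²/2² - 3.67 ≈ -1.203
  n=2: λ₂ = 4π²/2² - 3.67 ≈ 6.2
  n=3: λ₃ = 9π²/2² - 3.67 ≈ 18.537
Since π²/2² ≈ 2.467 < 3.67, λ₁ < 0.
The n=1 mode grows fastest (−λₙ is largest for n=1) → dominates.
Asymptotic: u ~ c₁ sin(πx/2) e^{1.203t} (exponential growth at rate −λ₁ ≈ 1.203).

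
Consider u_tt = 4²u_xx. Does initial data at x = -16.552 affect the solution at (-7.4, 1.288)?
No. The domain of dependence is [-12.552, -2.248], and -16.552 is outside this interval.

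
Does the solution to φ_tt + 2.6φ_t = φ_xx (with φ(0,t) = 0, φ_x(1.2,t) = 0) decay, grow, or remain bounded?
φ → 0. Damping (γ=2.6) dissipates energy; oscillations decay exponentially.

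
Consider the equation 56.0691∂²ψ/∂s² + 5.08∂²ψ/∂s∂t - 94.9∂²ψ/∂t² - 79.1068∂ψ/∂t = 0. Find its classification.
Hyperbolic. (A = 56.0691, B = 5.08, C = -94.9 gives B² - 4AC = 21309.63676.)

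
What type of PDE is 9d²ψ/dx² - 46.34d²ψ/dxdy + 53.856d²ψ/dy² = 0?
With A = 9, B = -46.34, C = 53.856, the discriminant is 208.5796. This is a hyperbolic PDE.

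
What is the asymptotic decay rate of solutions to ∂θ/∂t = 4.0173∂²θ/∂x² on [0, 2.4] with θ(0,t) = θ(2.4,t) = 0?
Eigenvalues: λₙ = 4.0173n²π²/2.4².
First three modes:
  n=1: λ₁ = 4.0173π²/2.4² ≈ 6.884
  n=2: λ₂ = 16.0692π²/2.4² ≈ 27.534 (4× faster decay)
  n=3: λ₃ = 36.1557π²/2.4² ≈ 61.952 (9× faster decay)
As t → ∞, higher modes decay exponentially faster. The n=1 mode dominates: θ ~ c₁ sin(πx/2.4) e^{-λ₁t}.
Decay rate: λ₁ = 4.0173π²/2.4² ≈ 6.884.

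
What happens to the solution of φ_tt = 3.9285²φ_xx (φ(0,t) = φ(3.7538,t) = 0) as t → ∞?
φ oscillates (no decay). Energy is conserved; the solution oscillates indefinitely as standing waves.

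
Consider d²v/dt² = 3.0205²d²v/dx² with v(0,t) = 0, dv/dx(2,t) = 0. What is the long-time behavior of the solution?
As t → ∞, v oscillates (no decay). Energy is conserved; the solution oscillates indefinitely as standing waves.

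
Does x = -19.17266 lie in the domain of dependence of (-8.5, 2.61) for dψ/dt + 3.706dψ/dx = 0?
No. Only data at x = -18.17266 affects (-8.5, 2.61). Advection has one-way propagation along characteristics.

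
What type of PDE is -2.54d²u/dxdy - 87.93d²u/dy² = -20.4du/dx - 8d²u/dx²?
Rewriting in standard form: 8d²u/dx² - 2.54d²u/dxdy - 87.93d²u/dy² + 20.4du/dx = 0. With A = 8, B = -2.54, C = -87.93, the discriminant is 2820.2116. This is a hyperbolic PDE.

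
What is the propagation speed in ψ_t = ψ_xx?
Infinite. The heat equation is parabolic, not hyperbolic, so disturbances propagate instantly.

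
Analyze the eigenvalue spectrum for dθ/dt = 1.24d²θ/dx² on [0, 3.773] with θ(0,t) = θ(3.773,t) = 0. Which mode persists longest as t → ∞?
Eigenvalues: λₙ = 1.24n²π²/3.773².
First three modes:
  n=1: λ₁ = 1.24π²/3.773² ≈ 0.86
  n=2: λ₂ = 4.96π²/3.773² ≈ 3.439 (4× faster decay)
  n=3: λ₃ = 11.16π²/3.773² ≈ 7.737 (9× faster decay)
As t → ∞, higher modes decay exponentially faster. The n=1 mode dominates: θ ~ c₁ sin(πx/3.773) e^{-λ₁t}.
Decay rate: λ₁ = 1.24π²/3.773² ≈ 0.86.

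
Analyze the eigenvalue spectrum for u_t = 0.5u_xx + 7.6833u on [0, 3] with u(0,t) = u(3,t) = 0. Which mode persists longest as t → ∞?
Eigenvalues: λₙ = 0.5n²π²/3² - 7.6833.
First three modes:
  n=1: λ₁ = 0.5π²/3² - 7.6833 ≈ -7.135
  n=2: λ₂ = 2π²/3² - 7.6833 ≈ -5.49
  n=3: λ₃ = 4.5π²/3² - 7.6833 ≈ -2.748
Since 0.5π²/3² ≈ 0.548 < 7.6833, λ₁ < 0.
The n=1 mode grows fastest (−λₙ is largest for n=1) → dominates.
Asymptotic: u ~ c₁ sin(πx/3) e^{7.135t} (exponential growth at rate −λ₁ ≈ 7.135).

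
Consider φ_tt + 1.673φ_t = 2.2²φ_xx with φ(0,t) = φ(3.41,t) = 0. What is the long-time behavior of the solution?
As t → ∞, φ → 0. Damping (γ=1.673) dissipates energy; oscillations decay exponentially.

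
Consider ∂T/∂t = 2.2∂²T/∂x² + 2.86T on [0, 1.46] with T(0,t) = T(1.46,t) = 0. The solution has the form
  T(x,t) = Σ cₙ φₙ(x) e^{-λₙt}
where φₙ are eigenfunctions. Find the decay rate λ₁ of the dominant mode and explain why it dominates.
Eigenvalues: λₙ = 2.2n²π²/1.46² - 2.86.
First three modes:
  n=1: λ₁ = 2.2π²/1.46² - 2.86 ≈ 7.326
  n=2: λ₂ = 8.8π²/1.46² - 2.86 ≈ 37.885
  n=3: λ₃ = 19.8π²/1.46² - 2.86 ≈ 88.817
Since 2.2π²/1.46² ≈ 10.186 > 2.86, all λₙ > 0.
The n=1 mode decays slowest → dominates as t → ∞.
Asymptotic: T ~ c₁ sin(πx/1.46) e^{-λ₁t} with decay rate λ₁ ≈ 7.326.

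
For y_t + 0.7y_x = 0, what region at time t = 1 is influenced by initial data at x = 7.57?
At x = 8.27. The characteristic carries data from (7.57, 0) to (8.27, 1).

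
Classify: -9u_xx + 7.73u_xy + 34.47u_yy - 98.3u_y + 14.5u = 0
Hyperbolic (discriminant = 1300.6729).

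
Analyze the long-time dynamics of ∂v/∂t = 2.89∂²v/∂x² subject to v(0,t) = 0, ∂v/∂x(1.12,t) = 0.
Long-time behavior: v → 0. Heat escapes through the Dirichlet boundary.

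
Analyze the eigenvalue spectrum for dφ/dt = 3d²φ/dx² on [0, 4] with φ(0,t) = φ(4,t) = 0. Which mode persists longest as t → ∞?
Eigenvalues: λₙ = 3n²π²/4².
First three modes:
  n=1: λ₁ = 3π²/4² ≈ 1.851
  n=2: λ₂ = 12π²/4² ≈ 7.402 (4× faster decay)
  n=3: λ₃ = 27π²/4² ≈ 16.655 (9× faster decay)
As t → ∞, higher modes decay exponentially faster. The n=1 mode dominates: φ ~ c₁ sin(πx/4) e^{-λ₁t}.
Decay rate: λ₁ = 3π²/4² ≈ 1.851.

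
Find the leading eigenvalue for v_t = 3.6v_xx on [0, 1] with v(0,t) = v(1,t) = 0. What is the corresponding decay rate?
Eigenvalues: λₙ = 3.6n²π².
First three modes:
  n=1: λ₁ = 3.6π² ≈ 35.531
  n=2: λ₂ = 14.4π² ≈ 142.122 (4× faster decay)
  n=3: λ₃ = 32.4π² ≈ 319.775 (9× faster decay)
As t → ∞, higher modes decay exponentially faster. The n=1 mode dominates: v ~ c₁ sin(πx) e^{-λ₁t}.
Decay rate: λ₁ = 3.6π² ≈ 35.531.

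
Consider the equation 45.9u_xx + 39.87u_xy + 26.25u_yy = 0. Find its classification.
Elliptic. (A = 45.9, B = 39.87, C = 26.25 gives B² - 4AC = -3229.8831.)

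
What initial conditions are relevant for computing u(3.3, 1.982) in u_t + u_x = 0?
A single point: x = 1.318. The characteristic through (3.3, 1.982) is x - 1t = const, so x = 3.3 - 1·1.982 = 1.318.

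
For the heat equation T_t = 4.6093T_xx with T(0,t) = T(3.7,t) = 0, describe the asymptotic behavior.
T → 0. Heat diffuses out through both boundaries.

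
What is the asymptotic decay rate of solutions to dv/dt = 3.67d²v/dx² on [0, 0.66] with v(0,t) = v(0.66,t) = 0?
Eigenvalues: λₙ = 3.67n²π²/0.66².
First three modes:
  n=1: λ₁ = 3.67π²/0.66² ≈ 83.153
  n=2: λ₂ = 14.68π²/0.66² ≈ 332.612 (4× faster decay)
  n=3: λ₃ = 33.03π²/0.66² ≈ 748.377 (9× faster decay)
As t → ∞, higher modes decay exponentially faster. The n=1 mode dominates: v ~ c₁ sin(πx/0.66) e^{-λ₁t}.
Decay rate: λ₁ = 3.67π²/0.66² ≈ 83.153.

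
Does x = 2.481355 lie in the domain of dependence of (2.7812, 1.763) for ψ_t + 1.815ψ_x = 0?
No. Only data at x = -0.418645 affects (2.7812, 1.763). Advection has one-way propagation along characteristics.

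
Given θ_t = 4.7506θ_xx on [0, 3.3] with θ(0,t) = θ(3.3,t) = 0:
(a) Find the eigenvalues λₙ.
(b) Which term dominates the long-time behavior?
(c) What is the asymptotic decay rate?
Eigenvalues: λₙ = 4.7506n²π²/3.3².
First three modes:
  n=1: λ₁ = 4.7506π²/3.3² ≈ 4.305
  n=2: λ₂ = 19.0024π²/3.3² ≈ 17.222 (4× faster decay)
  n=3: λ₃ = 42.7554π²/3.3² ≈ 38.749 (9× faster decay)
As t → ∞, higher modes decay exponentially faster. The n=1 mode dominates: θ ~ c₁ sin(πx/3.3) e^{-λ₁t}.
Decay rate: λ₁ = 4.7506π²/3.3² ≈ 4.305.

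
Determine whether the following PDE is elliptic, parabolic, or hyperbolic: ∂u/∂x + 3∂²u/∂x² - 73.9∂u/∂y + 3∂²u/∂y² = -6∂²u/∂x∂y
Rewriting in standard form: 3∂²u/∂x² + 6∂²u/∂x∂y + 3∂²u/∂y² + ∂u/∂x - 73.9∂u/∂y = 0. Coefficients: A = 3, B = 6, C = 3. B² - 4AC = 0, which is zero, so the equation is parabolic.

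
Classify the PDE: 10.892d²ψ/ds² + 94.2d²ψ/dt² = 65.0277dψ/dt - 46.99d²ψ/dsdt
Rewriting in standard form: 10.892d²ψ/ds² + 46.99d²ψ/dsdt + 94.2d²ψ/dt² - 65.0277dψ/dt = 0. A = 10.892, B = 46.99, C = 94.2. Discriminant B² - 4AC = -1896.0455. Since -1896.0455 < 0, elliptic.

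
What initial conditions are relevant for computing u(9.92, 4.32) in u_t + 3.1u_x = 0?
A single point: x = -3.472. The characteristic through (9.92, 4.32) is x - 3.1t = const, so x = 9.92 - 3.1·4.32 = -3.472.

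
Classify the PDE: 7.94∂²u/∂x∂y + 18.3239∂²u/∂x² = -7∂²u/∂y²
Rewriting in standard form: 18.3239∂²u/∂x² + 7.94∂²u/∂x∂y + 7∂²u/∂y² = 0. A = 18.3239, B = 7.94, C = 7. Discriminant B² - 4AC = -450.0256. Since -450.0256 < 0, elliptic.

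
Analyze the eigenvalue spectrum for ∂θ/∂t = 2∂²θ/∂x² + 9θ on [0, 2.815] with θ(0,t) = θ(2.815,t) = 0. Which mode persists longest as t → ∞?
Eigenvalues: λₙ = 2n²π²/2.815² - 9.
First three modes:
  n=1: λ₁ = 2π²/2.815² - 9 ≈ -6.509
  n=2: λ₂ = 8π²/2.815² - 9 ≈ 0.964
  n=3: λ₃ = 18π²/2.815² - 9 ≈ 13.419
Since 2π²/2.815² ≈ 2.491 < 9, λ₁ < 0.
The n=1 mode grows fastest (−λₙ is largest for n=1) → dominates.
Asymptotic: θ ~ c₁ sin(πx/2.815) e^{6.509t} (exponential growth at rate −λ₁ ≈ 6.509).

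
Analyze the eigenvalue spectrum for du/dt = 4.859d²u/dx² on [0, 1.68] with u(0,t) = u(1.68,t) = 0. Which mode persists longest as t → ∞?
Eigenvalues: λₙ = 4.859n²π²/1.68².
First three modes:
  n=1: λ₁ = 4.859π²/1.68² ≈ 16.991
  n=2: λ₂ = 19.436π²/1.68² ≈ 67.965 (4× faster decay)
  n=3: λ₃ = 43.731π²/1.68² ≈ 152.922 (9× faster decay)
As t → ∞, higher modes decay exponentially faster. The n=1 mode dominates: u ~ c₁ sin(πx/1.68) e^{-λ₁t}.
Decay rate: λ₁ = 4.859π²/1.68² ≈ 16.991.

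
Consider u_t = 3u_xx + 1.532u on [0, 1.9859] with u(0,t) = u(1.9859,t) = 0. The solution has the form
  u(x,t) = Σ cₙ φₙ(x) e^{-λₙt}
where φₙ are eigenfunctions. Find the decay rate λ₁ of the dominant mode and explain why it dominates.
Eigenvalues: λₙ = 3n²π²/1.9859² - 1.532.
First three modes:
  n=1: λ₁ = 3π²/1.9859² - 1.532 ≈ 5.976
  n=2: λ₂ = 12π²/1.9859² - 1.532 ≈ 28.499
  n=3: λ₃ = 27π²/1.9859² - 1.532 ≈ 66.037
Since 3π²/1.9859² ≈ 7.508 > 1.532, all λₙ > 0.
The n=1 mode decays slowest → dominates as t → ∞.
Asymptotic: u ~ c₁ sin(πx/1.9859) e^{-λ₁t} with decay rate λ₁ ≈ 5.976.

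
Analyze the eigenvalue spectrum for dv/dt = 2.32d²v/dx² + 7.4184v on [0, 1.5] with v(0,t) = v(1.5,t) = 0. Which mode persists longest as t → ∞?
Eigenvalues: λₙ = 2.32n²π²/1.5² - 7.4184.
First three modes:
  n=1: λ₁ = 2.32π²/1.5² - 7.4184 ≈ 2.758
  n=2: λ₂ = 9.28π²/1.5² - 7.4184 ≈ 33.288
  n=3: λ₃ = 20.88π²/1.5² - 7.4184 ≈ 84.172
Since 2.32π²/1.5² ≈ 10.177 > 7.4184, all λₙ > 0.
The n=1 mode decays slowest → dominates as t → ∞.
Asymptotic: v ~ c₁ sin(πx/1.5) e^{-λ₁t} with decay rate λ₁ ≈ 2.758.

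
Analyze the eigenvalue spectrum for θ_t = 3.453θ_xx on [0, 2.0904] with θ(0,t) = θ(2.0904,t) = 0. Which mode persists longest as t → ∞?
Eigenvalues: λₙ = 3.453n²π²/2.0904².
First three modes:
  n=1: λ₁ = 3.453π²/2.0904² ≈ 7.799
  n=2: λ₂ = 13.812π²/2.0904² ≈ 31.196 (4× faster decay)
  n=3: λ₃ = 31.077π²/2.0904² ≈ 70.191 (9× faster decay)
As t → ∞, higher modes decay exponentially faster. The n=1 mode dominates: θ ~ c₁ sin(πx/2.0904) e^{-λ₁t}.
Decay rate: λ₁ = 3.453π²/2.0904² ≈ 7.799.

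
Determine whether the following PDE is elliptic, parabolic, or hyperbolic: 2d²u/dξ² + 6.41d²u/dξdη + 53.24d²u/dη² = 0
Coefficients: A = 2, B = 6.41, C = 53.24. B² - 4AC = -384.8319, which is negative, so the equation is elliptic.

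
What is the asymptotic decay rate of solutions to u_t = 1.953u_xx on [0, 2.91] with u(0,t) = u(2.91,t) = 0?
Eigenvalues: λₙ = 1.953n²π²/2.91².
First three modes:
  n=1: λ₁ = 1.953π²/2.91² ≈ 2.276
  n=2: λ₂ = 7.812π²/2.91² ≈ 9.105 (4× faster decay)
  n=3: λ₃ = 17.577π²/2.91² ≈ 20.486 (9× faster decay)
As t → ∞, higher modes decay exponentially faster. The n=1 mode dominates: u ~ c₁ sin(πx/2.91) e^{-λ₁t}.
Decay rate: λ₁ = 1.953π²/2.91² ≈ 2.276.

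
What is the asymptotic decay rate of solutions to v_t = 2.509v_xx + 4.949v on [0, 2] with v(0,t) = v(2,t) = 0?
Eigenvalues: λₙ = 2.509n²π²/2² - 4.949.
First three modes:
  n=1: λ₁ = 2.509π²/2² - 4.949 ≈ 1.242
  n=2: λ₂ = 10.036π²/2² - 4.949 ≈ 19.814
  n=3: λ₃ = 22.581π²/2² - 4.949 ≈ 50.767
Since 2.509π²/2² ≈ 6.191 > 4.949, all λₙ > 0.
The n=1 mode decays slowest → dominates as t → ∞.
Asymptotic: v ~ c₁ sin(πx/2) e^{-λ₁t} with decay rate λ₁ ≈ 1.242.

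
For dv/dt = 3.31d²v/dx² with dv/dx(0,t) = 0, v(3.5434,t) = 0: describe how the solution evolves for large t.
v → 0. Heat escapes through the Dirichlet boundary.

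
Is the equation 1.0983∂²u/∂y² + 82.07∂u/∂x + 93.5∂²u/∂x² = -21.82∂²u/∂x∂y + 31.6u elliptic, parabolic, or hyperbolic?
Rewriting in standard form: 93.5∂²u/∂x² + 21.82∂²u/∂x∂y + 1.0983∂²u/∂y² + 82.07∂u/∂x - 31.6u = 0. Computing B² - 4AC with A = 93.5, B = 21.82, C = 1.0983: discriminant = 65.3482 (positive). Answer: hyperbolic.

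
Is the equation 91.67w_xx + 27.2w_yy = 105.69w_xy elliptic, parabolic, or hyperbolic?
Rewriting in standard form: 91.67w_xx - 105.69w_xy + 27.2w_yy = 0. Computing B² - 4AC with A = 91.67, B = -105.69, C = 27.2: discriminant = 1196.6801 (positive). Answer: hyperbolic.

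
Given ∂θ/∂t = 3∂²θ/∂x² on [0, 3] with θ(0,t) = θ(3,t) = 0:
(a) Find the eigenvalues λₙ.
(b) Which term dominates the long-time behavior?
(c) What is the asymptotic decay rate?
Eigenvalues: λₙ = 3n²π²/3².
First three modes:
  n=1: λ₁ = 3π²/3² ≈ 3.29
  n=2: λ₂ = 12π²/3² ≈ 13.159 (4× faster decay)
  n=3: λ₃ = 27π²/3² ≈ 29.609 (9× faster decay)
As t → ∞, higher modes decay exponentially faster. The n=1 mode dominates: θ ~ c₁ sin(πx/3) e^{-λ₁t}.
Decay rate: λ₁ = 3π²/3² ≈ 3.29.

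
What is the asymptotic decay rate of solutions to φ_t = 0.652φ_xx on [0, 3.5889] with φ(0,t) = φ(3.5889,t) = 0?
Eigenvalues: λₙ = 0.652n²π²/3.5889².
First three modes:
  n=1: λ₁ = 0.652π²/3.5889² ≈ 0.5
  n=2: λ₂ = 2.608π²/3.5889² ≈ 1.998 (4× faster decay)
  n=3: λ₃ = 5.868π²/3.5889² ≈ 4.496 (9× faster decay)
As t → ∞, higher modes decay exponentially faster. The n=1 mode dominates: φ ~ c₁ sin(πx/3.5889) e^{-λ₁t}.
Decay rate: λ₁ = 0.652π²/3.5889² ≈ 0.5.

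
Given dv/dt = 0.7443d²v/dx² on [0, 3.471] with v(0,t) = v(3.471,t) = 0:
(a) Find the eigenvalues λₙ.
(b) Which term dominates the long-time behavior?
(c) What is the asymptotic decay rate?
Eigenvalues: λₙ = 0.7443n²π²/3.471².
First three modes:
  n=1: λ₁ = 0.7443π²/3.471² ≈ 0.61
  n=2: λ₂ = 2.9772π²/3.471² ≈ 2.439 (4× faster decay)
  n=3: λ₃ = 6.6987π²/3.471² ≈ 5.488 (9× faster decay)
As t → ∞, higher modes decay exponentially faster. The n=1 mode dominates: v ~ c₁ sin(πx/3.471) e^{-λ₁t}.
Decay rate: λ₁ = 0.7443π²/3.471² ≈ 0.61.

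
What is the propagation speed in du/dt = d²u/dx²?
Infinite. The heat equation is parabolic, not hyperbolic, so disturbances propagate instantly.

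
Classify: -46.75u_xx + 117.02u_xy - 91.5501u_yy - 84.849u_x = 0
Elliptic (discriminant = -3426.1883).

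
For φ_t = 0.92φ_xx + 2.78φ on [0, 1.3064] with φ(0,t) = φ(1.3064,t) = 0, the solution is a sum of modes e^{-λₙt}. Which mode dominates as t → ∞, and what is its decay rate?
Eigenvalues: λₙ = 0.92n²π²/1.3064² - 2.78.
First three modes:
  n=1: λ₁ = 0.92π²/1.3064² - 2.78 ≈ 2.54
  n=2: λ₂ = 3.68π²/1.3064² - 2.78 ≈ 18.501
  n=3: λ₃ = 8.28π²/1.3064² - 2.78 ≈ 45.103
Since 0.92π²/1.3064² ≈ 5.32 > 2.78, all λₙ > 0.
The n=1 mode decays slowest → dominates as t → ∞.
Asymptotic: φ ~ c₁ sin(πx/1.3064) e^{-λ₁t} with decay rate λ₁ ≈ 2.54.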